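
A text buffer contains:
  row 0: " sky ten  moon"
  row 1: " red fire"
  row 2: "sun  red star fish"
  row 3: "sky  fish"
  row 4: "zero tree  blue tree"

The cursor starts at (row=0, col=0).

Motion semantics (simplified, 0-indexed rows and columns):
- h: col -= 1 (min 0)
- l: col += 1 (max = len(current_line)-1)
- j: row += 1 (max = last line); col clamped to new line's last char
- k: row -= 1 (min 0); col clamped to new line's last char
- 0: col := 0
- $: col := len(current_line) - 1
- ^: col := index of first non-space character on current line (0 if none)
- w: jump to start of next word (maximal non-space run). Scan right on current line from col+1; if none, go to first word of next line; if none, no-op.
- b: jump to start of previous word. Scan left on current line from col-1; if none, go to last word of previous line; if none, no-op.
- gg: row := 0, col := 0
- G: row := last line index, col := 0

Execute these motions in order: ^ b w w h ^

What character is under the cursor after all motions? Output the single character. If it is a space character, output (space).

Answer: s

Derivation:
After 1 (^): row=0 col=1 char='s'
After 2 (b): row=0 col=1 char='s'
After 3 (w): row=0 col=5 char='t'
After 4 (w): row=0 col=10 char='m'
After 5 (h): row=0 col=9 char='_'
After 6 (^): row=0 col=1 char='s'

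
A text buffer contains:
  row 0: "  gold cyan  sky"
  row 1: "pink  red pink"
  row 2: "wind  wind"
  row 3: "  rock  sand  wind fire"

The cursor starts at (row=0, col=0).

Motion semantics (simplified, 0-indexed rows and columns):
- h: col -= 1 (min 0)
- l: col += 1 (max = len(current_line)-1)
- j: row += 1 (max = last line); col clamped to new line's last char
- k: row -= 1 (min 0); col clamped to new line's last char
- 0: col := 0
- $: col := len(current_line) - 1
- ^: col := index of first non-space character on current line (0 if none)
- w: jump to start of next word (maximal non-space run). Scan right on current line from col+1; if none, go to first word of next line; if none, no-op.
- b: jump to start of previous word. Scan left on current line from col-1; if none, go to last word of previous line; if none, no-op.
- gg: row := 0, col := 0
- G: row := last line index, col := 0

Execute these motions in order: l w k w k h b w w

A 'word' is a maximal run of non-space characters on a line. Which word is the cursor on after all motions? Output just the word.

Answer: sky

Derivation:
After 1 (l): row=0 col=1 char='_'
After 2 (w): row=0 col=2 char='g'
After 3 (k): row=0 col=2 char='g'
After 4 (w): row=0 col=7 char='c'
After 5 (k): row=0 col=7 char='c'
After 6 (h): row=0 col=6 char='_'
After 7 (b): row=0 col=2 char='g'
After 8 (w): row=0 col=7 char='c'
After 9 (w): row=0 col=13 char='s'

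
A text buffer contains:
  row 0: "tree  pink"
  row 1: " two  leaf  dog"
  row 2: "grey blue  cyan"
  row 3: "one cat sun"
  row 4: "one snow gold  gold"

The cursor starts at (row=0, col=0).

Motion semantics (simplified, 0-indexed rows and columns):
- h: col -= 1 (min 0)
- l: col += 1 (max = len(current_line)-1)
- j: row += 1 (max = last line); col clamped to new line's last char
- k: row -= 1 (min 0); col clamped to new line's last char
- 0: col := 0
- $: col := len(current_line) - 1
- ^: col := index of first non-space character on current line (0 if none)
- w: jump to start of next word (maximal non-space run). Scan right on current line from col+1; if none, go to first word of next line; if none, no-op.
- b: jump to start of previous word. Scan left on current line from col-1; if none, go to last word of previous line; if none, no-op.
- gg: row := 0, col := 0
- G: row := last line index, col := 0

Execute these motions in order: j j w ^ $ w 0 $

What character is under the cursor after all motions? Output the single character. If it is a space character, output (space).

Answer: n

Derivation:
After 1 (j): row=1 col=0 char='_'
After 2 (j): row=2 col=0 char='g'
After 3 (w): row=2 col=5 char='b'
After 4 (^): row=2 col=0 char='g'
After 5 ($): row=2 col=14 char='n'
After 6 (w): row=3 col=0 char='o'
After 7 (0): row=3 col=0 char='o'
After 8 ($): row=3 col=10 char='n'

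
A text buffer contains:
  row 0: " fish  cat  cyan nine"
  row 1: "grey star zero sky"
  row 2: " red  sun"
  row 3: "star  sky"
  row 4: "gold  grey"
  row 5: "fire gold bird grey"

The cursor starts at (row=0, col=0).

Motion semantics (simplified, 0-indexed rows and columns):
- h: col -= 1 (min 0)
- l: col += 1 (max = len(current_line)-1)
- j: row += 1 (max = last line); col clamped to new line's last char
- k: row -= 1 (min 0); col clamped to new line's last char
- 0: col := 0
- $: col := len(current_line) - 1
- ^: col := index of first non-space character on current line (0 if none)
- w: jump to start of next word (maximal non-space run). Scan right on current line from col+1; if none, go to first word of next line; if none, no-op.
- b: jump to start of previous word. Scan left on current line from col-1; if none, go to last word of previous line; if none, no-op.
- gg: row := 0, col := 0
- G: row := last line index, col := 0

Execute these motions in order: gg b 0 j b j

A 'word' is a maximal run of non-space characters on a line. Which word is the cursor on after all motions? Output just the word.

After 1 (gg): row=0 col=0 char='_'
After 2 (b): row=0 col=0 char='_'
After 3 (0): row=0 col=0 char='_'
After 4 (j): row=1 col=0 char='g'
After 5 (b): row=0 col=17 char='n'
After 6 (j): row=1 col=17 char='y'

Answer: sky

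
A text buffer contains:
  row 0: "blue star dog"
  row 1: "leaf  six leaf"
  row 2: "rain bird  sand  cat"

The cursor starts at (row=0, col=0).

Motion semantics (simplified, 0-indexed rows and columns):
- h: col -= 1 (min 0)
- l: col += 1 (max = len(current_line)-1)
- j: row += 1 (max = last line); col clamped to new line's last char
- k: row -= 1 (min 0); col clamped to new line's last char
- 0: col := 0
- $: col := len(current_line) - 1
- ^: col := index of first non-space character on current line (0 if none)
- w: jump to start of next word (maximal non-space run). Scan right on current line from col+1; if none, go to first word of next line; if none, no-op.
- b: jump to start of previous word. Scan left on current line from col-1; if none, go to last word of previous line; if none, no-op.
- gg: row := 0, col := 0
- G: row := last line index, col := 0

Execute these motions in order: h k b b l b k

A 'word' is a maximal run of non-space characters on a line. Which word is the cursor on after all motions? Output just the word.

After 1 (h): row=0 col=0 char='b'
After 2 (k): row=0 col=0 char='b'
After 3 (b): row=0 col=0 char='b'
After 4 (b): row=0 col=0 char='b'
After 5 (l): row=0 col=1 char='l'
After 6 (b): row=0 col=0 char='b'
After 7 (k): row=0 col=0 char='b'

Answer: blue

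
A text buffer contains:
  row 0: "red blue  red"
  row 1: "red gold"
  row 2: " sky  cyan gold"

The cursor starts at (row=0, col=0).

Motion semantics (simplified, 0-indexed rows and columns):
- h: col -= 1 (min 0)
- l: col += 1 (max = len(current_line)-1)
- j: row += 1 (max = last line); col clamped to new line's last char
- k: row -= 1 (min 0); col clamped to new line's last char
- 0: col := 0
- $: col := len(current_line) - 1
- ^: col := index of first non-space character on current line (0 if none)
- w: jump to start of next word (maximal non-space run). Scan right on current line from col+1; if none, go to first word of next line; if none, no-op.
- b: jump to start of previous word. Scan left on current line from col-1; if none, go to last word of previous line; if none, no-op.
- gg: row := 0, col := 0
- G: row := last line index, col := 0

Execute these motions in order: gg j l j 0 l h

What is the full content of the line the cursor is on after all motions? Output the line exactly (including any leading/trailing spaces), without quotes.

After 1 (gg): row=0 col=0 char='r'
After 2 (j): row=1 col=0 char='r'
After 3 (l): row=1 col=1 char='e'
After 4 (j): row=2 col=1 char='s'
After 5 (0): row=2 col=0 char='_'
After 6 (l): row=2 col=1 char='s'
After 7 (h): row=2 col=0 char='_'

Answer:  sky  cyan gold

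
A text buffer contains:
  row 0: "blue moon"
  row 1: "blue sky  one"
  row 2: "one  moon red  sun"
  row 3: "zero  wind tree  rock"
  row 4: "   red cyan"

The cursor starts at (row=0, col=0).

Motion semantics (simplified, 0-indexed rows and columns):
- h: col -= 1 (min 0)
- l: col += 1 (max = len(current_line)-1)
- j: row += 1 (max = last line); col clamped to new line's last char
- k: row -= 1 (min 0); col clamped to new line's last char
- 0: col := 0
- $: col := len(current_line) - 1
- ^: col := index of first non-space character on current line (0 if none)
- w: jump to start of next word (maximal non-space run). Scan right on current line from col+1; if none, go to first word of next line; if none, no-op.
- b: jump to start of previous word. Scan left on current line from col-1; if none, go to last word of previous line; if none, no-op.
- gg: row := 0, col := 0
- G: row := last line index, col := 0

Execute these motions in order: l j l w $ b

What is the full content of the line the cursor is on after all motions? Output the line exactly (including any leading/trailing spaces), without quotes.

After 1 (l): row=0 col=1 char='l'
After 2 (j): row=1 col=1 char='l'
After 3 (l): row=1 col=2 char='u'
After 4 (w): row=1 col=5 char='s'
After 5 ($): row=1 col=12 char='e'
After 6 (b): row=1 col=10 char='o'

Answer: blue sky  one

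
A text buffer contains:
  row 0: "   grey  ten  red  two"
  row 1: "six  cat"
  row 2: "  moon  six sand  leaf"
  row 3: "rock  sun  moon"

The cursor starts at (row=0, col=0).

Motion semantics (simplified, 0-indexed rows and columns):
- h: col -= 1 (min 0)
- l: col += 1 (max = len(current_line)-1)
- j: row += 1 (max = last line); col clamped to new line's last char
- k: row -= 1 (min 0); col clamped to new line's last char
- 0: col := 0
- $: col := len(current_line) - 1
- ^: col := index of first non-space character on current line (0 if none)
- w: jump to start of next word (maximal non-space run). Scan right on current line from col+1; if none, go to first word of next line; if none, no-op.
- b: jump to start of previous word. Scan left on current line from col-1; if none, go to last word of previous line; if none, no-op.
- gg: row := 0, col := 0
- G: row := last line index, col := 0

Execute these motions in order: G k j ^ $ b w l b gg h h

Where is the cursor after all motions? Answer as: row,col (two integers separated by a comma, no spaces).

Answer: 0,0

Derivation:
After 1 (G): row=3 col=0 char='r'
After 2 (k): row=2 col=0 char='_'
After 3 (j): row=3 col=0 char='r'
After 4 (^): row=3 col=0 char='r'
After 5 ($): row=3 col=14 char='n'
After 6 (b): row=3 col=11 char='m'
After 7 (w): row=3 col=11 char='m'
After 8 (l): row=3 col=12 char='o'
After 9 (b): row=3 col=11 char='m'
After 10 (gg): row=0 col=0 char='_'
After 11 (h): row=0 col=0 char='_'
After 12 (h): row=0 col=0 char='_'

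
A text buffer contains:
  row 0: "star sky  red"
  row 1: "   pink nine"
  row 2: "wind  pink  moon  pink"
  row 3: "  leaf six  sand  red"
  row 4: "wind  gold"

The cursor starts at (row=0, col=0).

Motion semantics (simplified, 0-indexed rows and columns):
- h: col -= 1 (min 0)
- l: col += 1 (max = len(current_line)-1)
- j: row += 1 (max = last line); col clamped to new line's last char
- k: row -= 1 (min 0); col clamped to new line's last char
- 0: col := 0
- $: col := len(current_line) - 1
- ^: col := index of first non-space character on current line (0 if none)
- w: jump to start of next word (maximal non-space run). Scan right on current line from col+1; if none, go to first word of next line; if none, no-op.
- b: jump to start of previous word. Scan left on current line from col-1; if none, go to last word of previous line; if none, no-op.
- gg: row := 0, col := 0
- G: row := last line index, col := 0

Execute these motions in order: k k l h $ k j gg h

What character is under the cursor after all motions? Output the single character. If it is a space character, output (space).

After 1 (k): row=0 col=0 char='s'
After 2 (k): row=0 col=0 char='s'
After 3 (l): row=0 col=1 char='t'
After 4 (h): row=0 col=0 char='s'
After 5 ($): row=0 col=12 char='d'
After 6 (k): row=0 col=12 char='d'
After 7 (j): row=1 col=11 char='e'
After 8 (gg): row=0 col=0 char='s'
After 9 (h): row=0 col=0 char='s'

Answer: s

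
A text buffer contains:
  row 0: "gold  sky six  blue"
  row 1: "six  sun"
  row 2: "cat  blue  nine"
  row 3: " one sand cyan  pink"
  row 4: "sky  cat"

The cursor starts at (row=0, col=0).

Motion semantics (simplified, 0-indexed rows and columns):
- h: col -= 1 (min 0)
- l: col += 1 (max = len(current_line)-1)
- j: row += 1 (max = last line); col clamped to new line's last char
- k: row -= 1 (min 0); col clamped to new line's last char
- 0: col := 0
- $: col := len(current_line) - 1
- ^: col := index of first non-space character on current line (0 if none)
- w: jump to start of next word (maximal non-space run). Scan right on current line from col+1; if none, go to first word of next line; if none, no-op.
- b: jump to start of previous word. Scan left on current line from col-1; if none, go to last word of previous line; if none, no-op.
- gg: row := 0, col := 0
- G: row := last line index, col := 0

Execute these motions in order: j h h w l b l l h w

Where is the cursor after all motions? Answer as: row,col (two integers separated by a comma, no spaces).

Answer: 2,0

Derivation:
After 1 (j): row=1 col=0 char='s'
After 2 (h): row=1 col=0 char='s'
After 3 (h): row=1 col=0 char='s'
After 4 (w): row=1 col=5 char='s'
After 5 (l): row=1 col=6 char='u'
After 6 (b): row=1 col=5 char='s'
After 7 (l): row=1 col=6 char='u'
After 8 (l): row=1 col=7 char='n'
After 9 (h): row=1 col=6 char='u'
After 10 (w): row=2 col=0 char='c'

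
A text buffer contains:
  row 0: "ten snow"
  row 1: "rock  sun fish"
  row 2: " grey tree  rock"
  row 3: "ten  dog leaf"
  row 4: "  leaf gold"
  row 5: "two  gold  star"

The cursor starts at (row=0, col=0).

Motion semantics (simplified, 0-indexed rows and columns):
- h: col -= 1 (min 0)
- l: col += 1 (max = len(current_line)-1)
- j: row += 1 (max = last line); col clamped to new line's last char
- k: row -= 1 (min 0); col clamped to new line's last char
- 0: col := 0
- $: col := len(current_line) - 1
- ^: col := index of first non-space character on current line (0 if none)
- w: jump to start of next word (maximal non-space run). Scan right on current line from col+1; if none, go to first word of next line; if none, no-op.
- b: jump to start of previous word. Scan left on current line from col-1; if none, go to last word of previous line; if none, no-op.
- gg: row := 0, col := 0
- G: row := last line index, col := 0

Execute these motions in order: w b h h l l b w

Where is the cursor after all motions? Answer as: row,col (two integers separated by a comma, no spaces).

After 1 (w): row=0 col=4 char='s'
After 2 (b): row=0 col=0 char='t'
After 3 (h): row=0 col=0 char='t'
After 4 (h): row=0 col=0 char='t'
After 5 (l): row=0 col=1 char='e'
After 6 (l): row=0 col=2 char='n'
After 7 (b): row=0 col=0 char='t'
After 8 (w): row=0 col=4 char='s'

Answer: 0,4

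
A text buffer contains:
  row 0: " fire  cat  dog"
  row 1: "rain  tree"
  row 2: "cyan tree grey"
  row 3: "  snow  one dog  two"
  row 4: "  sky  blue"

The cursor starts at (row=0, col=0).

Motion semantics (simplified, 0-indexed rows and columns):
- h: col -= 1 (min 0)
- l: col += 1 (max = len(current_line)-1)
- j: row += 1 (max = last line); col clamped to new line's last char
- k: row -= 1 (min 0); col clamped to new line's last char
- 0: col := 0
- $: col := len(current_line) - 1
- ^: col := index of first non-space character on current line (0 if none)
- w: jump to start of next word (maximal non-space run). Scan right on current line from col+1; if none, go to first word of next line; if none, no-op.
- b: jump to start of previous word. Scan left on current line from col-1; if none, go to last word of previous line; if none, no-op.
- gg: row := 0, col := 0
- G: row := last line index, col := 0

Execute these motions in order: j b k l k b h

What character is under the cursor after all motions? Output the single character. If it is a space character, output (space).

Answer: (space)

Derivation:
After 1 (j): row=1 col=0 char='r'
After 2 (b): row=0 col=12 char='d'
After 3 (k): row=0 col=12 char='d'
After 4 (l): row=0 col=13 char='o'
After 5 (k): row=0 col=13 char='o'
After 6 (b): row=0 col=12 char='d'
After 7 (h): row=0 col=11 char='_'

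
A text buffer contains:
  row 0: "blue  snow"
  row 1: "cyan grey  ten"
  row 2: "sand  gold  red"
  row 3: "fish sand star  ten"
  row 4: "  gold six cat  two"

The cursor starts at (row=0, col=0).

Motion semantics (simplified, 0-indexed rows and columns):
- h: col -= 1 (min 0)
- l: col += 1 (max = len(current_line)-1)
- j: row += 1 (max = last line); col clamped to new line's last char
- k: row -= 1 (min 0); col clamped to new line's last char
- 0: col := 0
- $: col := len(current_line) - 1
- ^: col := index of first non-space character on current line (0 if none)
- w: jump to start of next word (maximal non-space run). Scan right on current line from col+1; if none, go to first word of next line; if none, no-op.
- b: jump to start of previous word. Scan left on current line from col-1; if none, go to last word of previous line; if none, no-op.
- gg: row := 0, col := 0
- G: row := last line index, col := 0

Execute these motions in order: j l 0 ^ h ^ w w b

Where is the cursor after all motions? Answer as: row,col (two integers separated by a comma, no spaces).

Answer: 1,5

Derivation:
After 1 (j): row=1 col=0 char='c'
After 2 (l): row=1 col=1 char='y'
After 3 (0): row=1 col=0 char='c'
After 4 (^): row=1 col=0 char='c'
After 5 (h): row=1 col=0 char='c'
After 6 (^): row=1 col=0 char='c'
After 7 (w): row=1 col=5 char='g'
After 8 (w): row=1 col=11 char='t'
After 9 (b): row=1 col=5 char='g'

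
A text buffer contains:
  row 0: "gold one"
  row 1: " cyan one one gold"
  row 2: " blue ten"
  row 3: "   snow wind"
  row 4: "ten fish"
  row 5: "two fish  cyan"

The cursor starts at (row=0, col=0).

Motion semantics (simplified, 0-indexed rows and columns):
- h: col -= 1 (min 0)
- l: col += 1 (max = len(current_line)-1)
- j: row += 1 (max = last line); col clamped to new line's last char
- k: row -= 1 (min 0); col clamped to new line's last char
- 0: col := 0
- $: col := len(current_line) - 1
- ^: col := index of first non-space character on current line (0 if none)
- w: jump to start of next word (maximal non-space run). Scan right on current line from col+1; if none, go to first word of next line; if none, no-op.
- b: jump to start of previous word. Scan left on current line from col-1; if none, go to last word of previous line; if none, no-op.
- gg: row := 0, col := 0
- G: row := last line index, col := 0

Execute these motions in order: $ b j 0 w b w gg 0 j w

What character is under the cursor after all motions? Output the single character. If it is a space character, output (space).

Answer: c

Derivation:
After 1 ($): row=0 col=7 char='e'
After 2 (b): row=0 col=5 char='o'
After 3 (j): row=1 col=5 char='_'
After 4 (0): row=1 col=0 char='_'
After 5 (w): row=1 col=1 char='c'
After 6 (b): row=0 col=5 char='o'
After 7 (w): row=1 col=1 char='c'
After 8 (gg): row=0 col=0 char='g'
After 9 (0): row=0 col=0 char='g'
After 10 (j): row=1 col=0 char='_'
After 11 (w): row=1 col=1 char='c'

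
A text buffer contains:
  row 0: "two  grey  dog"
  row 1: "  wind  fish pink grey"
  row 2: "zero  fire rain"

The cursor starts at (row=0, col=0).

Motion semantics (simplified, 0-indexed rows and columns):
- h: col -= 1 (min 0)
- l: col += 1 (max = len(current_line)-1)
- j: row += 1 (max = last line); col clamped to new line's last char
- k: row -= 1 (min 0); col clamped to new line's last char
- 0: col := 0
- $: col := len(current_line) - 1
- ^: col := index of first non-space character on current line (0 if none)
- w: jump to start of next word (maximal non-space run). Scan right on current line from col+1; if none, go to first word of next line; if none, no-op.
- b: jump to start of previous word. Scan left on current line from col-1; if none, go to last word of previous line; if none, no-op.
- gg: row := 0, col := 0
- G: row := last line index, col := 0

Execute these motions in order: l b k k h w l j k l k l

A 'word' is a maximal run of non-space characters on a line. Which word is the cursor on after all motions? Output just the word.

After 1 (l): row=0 col=1 char='w'
After 2 (b): row=0 col=0 char='t'
After 3 (k): row=0 col=0 char='t'
After 4 (k): row=0 col=0 char='t'
After 5 (h): row=0 col=0 char='t'
After 6 (w): row=0 col=5 char='g'
After 7 (l): row=0 col=6 char='r'
After 8 (j): row=1 col=6 char='_'
After 9 (k): row=0 col=6 char='r'
After 10 (l): row=0 col=7 char='e'
After 11 (k): row=0 col=7 char='e'
After 12 (l): row=0 col=8 char='y'

Answer: grey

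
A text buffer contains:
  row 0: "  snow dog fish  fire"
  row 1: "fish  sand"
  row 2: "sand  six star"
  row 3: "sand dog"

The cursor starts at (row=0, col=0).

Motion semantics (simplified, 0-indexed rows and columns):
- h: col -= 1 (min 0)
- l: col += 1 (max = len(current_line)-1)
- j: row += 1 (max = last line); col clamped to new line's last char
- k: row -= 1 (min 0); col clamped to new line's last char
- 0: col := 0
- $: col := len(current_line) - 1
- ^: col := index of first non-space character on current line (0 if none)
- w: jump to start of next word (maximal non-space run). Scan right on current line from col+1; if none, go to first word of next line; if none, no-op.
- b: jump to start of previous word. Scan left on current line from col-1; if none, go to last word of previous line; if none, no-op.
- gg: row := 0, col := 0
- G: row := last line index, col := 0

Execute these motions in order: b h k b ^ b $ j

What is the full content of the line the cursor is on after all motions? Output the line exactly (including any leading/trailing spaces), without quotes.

Answer: fish  sand

Derivation:
After 1 (b): row=0 col=0 char='_'
After 2 (h): row=0 col=0 char='_'
After 3 (k): row=0 col=0 char='_'
After 4 (b): row=0 col=0 char='_'
After 5 (^): row=0 col=2 char='s'
After 6 (b): row=0 col=2 char='s'
After 7 ($): row=0 col=20 char='e'
After 8 (j): row=1 col=9 char='d'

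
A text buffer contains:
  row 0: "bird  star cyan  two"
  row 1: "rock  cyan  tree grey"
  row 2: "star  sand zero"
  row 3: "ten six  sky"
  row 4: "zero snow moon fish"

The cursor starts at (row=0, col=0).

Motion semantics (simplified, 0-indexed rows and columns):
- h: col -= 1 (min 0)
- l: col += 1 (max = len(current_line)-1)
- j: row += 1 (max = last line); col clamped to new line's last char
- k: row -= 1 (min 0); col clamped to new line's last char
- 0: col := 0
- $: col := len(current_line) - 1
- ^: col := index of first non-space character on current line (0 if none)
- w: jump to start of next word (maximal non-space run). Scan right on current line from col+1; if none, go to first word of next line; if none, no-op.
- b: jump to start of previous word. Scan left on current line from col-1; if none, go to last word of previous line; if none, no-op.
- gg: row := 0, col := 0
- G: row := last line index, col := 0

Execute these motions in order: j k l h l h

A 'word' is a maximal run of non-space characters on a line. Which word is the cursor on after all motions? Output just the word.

Answer: bird

Derivation:
After 1 (j): row=1 col=0 char='r'
After 2 (k): row=0 col=0 char='b'
After 3 (l): row=0 col=1 char='i'
After 4 (h): row=0 col=0 char='b'
After 5 (l): row=0 col=1 char='i'
After 6 (h): row=0 col=0 char='b'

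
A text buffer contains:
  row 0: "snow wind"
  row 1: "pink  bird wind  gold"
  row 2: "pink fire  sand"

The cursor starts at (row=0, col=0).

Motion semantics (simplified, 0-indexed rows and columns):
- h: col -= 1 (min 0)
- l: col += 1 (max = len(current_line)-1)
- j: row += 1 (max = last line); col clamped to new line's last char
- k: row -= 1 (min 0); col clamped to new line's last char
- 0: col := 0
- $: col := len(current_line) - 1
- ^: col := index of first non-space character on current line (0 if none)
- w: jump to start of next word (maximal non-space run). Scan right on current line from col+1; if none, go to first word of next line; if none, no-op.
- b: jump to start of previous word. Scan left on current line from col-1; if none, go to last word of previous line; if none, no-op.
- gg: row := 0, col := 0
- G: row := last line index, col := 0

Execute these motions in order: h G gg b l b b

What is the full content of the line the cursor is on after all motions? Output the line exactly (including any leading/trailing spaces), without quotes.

After 1 (h): row=0 col=0 char='s'
After 2 (G): row=2 col=0 char='p'
After 3 (gg): row=0 col=0 char='s'
After 4 (b): row=0 col=0 char='s'
After 5 (l): row=0 col=1 char='n'
After 6 (b): row=0 col=0 char='s'
After 7 (b): row=0 col=0 char='s'

Answer: snow wind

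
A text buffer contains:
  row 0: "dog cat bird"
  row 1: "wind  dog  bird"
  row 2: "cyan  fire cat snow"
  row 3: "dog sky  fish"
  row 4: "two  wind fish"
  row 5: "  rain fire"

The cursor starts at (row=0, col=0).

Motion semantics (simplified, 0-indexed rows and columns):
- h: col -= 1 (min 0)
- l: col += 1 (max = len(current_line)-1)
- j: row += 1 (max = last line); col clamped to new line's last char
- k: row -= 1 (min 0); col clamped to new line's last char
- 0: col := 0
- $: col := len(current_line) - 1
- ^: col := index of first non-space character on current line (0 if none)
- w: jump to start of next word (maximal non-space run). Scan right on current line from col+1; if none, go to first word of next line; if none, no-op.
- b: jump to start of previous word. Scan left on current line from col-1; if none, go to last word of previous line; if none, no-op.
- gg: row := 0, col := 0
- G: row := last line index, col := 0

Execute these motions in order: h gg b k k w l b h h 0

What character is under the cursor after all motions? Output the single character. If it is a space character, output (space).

After 1 (h): row=0 col=0 char='d'
After 2 (gg): row=0 col=0 char='d'
After 3 (b): row=0 col=0 char='d'
After 4 (k): row=0 col=0 char='d'
After 5 (k): row=0 col=0 char='d'
After 6 (w): row=0 col=4 char='c'
After 7 (l): row=0 col=5 char='a'
After 8 (b): row=0 col=4 char='c'
After 9 (h): row=0 col=3 char='_'
After 10 (h): row=0 col=2 char='g'
After 11 (0): row=0 col=0 char='d'

Answer: d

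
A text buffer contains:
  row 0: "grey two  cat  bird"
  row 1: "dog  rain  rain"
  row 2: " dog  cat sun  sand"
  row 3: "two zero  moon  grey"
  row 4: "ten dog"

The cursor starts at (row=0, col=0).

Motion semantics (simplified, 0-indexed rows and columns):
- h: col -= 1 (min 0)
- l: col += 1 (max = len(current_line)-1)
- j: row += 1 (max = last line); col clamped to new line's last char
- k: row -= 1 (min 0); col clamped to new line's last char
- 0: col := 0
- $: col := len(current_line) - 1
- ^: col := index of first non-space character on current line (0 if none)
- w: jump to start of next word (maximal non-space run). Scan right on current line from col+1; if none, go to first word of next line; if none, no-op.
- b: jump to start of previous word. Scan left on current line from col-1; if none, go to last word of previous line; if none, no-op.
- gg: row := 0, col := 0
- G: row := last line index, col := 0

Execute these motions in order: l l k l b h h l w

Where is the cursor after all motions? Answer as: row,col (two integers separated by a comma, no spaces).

Answer: 0,5

Derivation:
After 1 (l): row=0 col=1 char='r'
After 2 (l): row=0 col=2 char='e'
After 3 (k): row=0 col=2 char='e'
After 4 (l): row=0 col=3 char='y'
After 5 (b): row=0 col=0 char='g'
After 6 (h): row=0 col=0 char='g'
After 7 (h): row=0 col=0 char='g'
After 8 (l): row=0 col=1 char='r'
After 9 (w): row=0 col=5 char='t'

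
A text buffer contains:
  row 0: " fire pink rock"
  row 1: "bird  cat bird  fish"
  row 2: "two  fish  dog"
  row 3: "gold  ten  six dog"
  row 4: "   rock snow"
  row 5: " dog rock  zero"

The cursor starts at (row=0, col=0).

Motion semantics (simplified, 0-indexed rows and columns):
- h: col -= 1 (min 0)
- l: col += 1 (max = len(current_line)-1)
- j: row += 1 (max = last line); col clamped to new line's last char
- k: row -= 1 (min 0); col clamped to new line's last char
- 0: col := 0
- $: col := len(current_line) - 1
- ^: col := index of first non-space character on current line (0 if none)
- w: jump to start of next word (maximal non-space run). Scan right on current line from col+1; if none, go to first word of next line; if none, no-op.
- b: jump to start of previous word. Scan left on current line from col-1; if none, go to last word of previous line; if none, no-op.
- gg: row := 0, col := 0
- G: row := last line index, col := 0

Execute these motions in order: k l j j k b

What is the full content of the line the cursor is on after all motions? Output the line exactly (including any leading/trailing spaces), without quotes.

Answer: bird  cat bird  fish

Derivation:
After 1 (k): row=0 col=0 char='_'
After 2 (l): row=0 col=1 char='f'
After 3 (j): row=1 col=1 char='i'
After 4 (j): row=2 col=1 char='w'
After 5 (k): row=1 col=1 char='i'
After 6 (b): row=1 col=0 char='b'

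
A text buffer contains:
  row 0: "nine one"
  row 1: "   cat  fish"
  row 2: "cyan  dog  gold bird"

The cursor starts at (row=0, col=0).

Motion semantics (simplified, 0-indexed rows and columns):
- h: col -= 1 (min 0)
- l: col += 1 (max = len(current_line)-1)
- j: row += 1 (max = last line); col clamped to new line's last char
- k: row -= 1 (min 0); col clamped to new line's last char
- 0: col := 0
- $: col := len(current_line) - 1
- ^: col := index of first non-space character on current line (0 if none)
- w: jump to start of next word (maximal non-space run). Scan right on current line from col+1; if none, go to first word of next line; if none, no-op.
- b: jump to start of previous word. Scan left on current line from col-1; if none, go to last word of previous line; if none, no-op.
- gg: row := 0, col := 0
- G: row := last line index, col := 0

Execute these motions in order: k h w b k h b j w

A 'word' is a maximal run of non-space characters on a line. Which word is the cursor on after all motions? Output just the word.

Answer: cat

Derivation:
After 1 (k): row=0 col=0 char='n'
After 2 (h): row=0 col=0 char='n'
After 3 (w): row=0 col=5 char='o'
After 4 (b): row=0 col=0 char='n'
After 5 (k): row=0 col=0 char='n'
After 6 (h): row=0 col=0 char='n'
After 7 (b): row=0 col=0 char='n'
After 8 (j): row=1 col=0 char='_'
After 9 (w): row=1 col=3 char='c'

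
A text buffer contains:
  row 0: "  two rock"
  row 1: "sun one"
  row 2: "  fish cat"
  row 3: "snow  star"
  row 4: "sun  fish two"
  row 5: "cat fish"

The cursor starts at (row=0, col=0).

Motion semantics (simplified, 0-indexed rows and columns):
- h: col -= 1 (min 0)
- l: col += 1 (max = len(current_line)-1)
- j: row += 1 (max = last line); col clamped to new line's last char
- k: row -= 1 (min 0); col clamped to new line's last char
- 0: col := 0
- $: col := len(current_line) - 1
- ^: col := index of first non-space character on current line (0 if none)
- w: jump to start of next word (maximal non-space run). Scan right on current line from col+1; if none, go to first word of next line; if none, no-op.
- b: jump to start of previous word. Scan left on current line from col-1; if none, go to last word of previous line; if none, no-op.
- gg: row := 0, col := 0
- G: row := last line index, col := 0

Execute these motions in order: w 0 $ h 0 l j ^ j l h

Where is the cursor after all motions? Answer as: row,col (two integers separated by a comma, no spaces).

Answer: 2,0

Derivation:
After 1 (w): row=0 col=2 char='t'
After 2 (0): row=0 col=0 char='_'
After 3 ($): row=0 col=9 char='k'
After 4 (h): row=0 col=8 char='c'
After 5 (0): row=0 col=0 char='_'
After 6 (l): row=0 col=1 char='_'
After 7 (j): row=1 col=1 char='u'
After 8 (^): row=1 col=0 char='s'
After 9 (j): row=2 col=0 char='_'
After 10 (l): row=2 col=1 char='_'
After 11 (h): row=2 col=0 char='_'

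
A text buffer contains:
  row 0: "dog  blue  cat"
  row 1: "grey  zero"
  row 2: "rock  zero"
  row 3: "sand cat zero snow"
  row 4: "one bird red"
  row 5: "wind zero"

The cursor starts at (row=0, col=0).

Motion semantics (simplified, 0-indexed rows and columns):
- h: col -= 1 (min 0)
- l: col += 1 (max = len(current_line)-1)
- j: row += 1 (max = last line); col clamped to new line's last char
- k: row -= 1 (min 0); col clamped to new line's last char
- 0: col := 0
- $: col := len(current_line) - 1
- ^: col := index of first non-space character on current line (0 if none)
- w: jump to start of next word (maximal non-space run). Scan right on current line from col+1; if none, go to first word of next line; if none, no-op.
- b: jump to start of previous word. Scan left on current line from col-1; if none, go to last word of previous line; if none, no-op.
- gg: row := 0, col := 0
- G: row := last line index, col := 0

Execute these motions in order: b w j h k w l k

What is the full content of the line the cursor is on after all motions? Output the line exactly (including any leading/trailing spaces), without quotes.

Answer: dog  blue  cat

Derivation:
After 1 (b): row=0 col=0 char='d'
After 2 (w): row=0 col=5 char='b'
After 3 (j): row=1 col=5 char='_'
After 4 (h): row=1 col=4 char='_'
After 5 (k): row=0 col=4 char='_'
After 6 (w): row=0 col=5 char='b'
After 7 (l): row=0 col=6 char='l'
After 8 (k): row=0 col=6 char='l'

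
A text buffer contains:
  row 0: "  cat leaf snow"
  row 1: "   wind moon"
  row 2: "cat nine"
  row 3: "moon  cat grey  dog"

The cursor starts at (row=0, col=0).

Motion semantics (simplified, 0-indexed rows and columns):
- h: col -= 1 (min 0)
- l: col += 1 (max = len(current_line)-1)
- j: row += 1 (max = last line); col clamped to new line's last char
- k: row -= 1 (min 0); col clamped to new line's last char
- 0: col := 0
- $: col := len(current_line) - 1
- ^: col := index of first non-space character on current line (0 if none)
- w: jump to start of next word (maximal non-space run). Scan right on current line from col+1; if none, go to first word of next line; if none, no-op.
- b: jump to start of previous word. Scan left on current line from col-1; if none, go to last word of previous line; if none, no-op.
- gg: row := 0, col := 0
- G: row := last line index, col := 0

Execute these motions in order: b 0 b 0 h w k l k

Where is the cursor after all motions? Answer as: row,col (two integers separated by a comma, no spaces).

After 1 (b): row=0 col=0 char='_'
After 2 (0): row=0 col=0 char='_'
After 3 (b): row=0 col=0 char='_'
After 4 (0): row=0 col=0 char='_'
After 5 (h): row=0 col=0 char='_'
After 6 (w): row=0 col=2 char='c'
After 7 (k): row=0 col=2 char='c'
After 8 (l): row=0 col=3 char='a'
After 9 (k): row=0 col=3 char='a'

Answer: 0,3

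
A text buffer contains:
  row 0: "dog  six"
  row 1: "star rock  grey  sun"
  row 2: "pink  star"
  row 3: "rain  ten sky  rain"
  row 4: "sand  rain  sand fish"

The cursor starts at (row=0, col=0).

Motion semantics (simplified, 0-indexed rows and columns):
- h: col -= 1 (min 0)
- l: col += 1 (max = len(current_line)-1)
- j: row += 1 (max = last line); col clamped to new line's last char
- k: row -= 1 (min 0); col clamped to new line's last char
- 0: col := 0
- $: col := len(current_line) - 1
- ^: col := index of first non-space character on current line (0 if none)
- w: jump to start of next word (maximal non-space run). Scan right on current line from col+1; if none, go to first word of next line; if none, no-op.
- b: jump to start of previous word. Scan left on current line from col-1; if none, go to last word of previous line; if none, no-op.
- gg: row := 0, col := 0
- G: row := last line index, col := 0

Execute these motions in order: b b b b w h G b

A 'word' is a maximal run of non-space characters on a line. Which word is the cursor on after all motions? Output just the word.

After 1 (b): row=0 col=0 char='d'
After 2 (b): row=0 col=0 char='d'
After 3 (b): row=0 col=0 char='d'
After 4 (b): row=0 col=0 char='d'
After 5 (w): row=0 col=5 char='s'
After 6 (h): row=0 col=4 char='_'
After 7 (G): row=4 col=0 char='s'
After 8 (b): row=3 col=15 char='r'

Answer: rain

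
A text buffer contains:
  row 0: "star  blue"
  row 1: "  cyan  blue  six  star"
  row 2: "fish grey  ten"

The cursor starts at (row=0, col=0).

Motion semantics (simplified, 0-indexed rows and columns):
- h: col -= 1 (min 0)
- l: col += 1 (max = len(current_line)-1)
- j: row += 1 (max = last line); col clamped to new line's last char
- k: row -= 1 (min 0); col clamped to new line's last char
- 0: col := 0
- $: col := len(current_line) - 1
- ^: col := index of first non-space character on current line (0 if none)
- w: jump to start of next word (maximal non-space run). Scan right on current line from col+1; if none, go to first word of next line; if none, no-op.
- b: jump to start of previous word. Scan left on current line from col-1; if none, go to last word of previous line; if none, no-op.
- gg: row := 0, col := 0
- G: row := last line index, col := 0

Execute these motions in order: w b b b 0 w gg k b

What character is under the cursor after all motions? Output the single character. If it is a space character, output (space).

After 1 (w): row=0 col=6 char='b'
After 2 (b): row=0 col=0 char='s'
After 3 (b): row=0 col=0 char='s'
After 4 (b): row=0 col=0 char='s'
After 5 (0): row=0 col=0 char='s'
After 6 (w): row=0 col=6 char='b'
After 7 (gg): row=0 col=0 char='s'
After 8 (k): row=0 col=0 char='s'
After 9 (b): row=0 col=0 char='s'

Answer: s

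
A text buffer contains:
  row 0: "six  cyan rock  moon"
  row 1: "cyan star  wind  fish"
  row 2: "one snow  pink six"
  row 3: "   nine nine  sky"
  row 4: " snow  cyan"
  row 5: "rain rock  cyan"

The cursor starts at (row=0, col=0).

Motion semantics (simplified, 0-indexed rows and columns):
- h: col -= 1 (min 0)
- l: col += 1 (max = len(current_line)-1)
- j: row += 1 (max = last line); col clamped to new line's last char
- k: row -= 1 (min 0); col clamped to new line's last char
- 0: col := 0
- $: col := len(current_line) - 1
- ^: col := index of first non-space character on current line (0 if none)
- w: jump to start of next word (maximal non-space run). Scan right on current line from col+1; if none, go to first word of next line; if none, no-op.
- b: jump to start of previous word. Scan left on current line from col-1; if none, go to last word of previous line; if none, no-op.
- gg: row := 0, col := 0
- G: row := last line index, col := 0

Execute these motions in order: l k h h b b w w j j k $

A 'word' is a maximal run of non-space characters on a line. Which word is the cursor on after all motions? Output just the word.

Answer: fish

Derivation:
After 1 (l): row=0 col=1 char='i'
After 2 (k): row=0 col=1 char='i'
After 3 (h): row=0 col=0 char='s'
After 4 (h): row=0 col=0 char='s'
After 5 (b): row=0 col=0 char='s'
After 6 (b): row=0 col=0 char='s'
After 7 (w): row=0 col=5 char='c'
After 8 (w): row=0 col=10 char='r'
After 9 (j): row=1 col=10 char='_'
After 10 (j): row=2 col=10 char='p'
After 11 (k): row=1 col=10 char='_'
After 12 ($): row=1 col=20 char='h'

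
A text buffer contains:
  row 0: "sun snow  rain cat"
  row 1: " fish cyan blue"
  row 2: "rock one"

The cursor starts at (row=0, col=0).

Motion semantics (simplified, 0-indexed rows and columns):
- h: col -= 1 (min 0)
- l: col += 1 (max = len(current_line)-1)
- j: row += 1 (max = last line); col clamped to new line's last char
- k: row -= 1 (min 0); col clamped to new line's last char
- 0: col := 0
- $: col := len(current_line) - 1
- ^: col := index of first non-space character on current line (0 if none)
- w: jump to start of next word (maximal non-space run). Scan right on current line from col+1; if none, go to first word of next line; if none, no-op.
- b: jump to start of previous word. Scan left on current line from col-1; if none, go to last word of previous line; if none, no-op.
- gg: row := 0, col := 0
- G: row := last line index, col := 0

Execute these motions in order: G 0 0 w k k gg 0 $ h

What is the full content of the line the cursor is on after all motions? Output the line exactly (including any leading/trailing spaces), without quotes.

Answer: sun snow  rain cat

Derivation:
After 1 (G): row=2 col=0 char='r'
After 2 (0): row=2 col=0 char='r'
After 3 (0): row=2 col=0 char='r'
After 4 (w): row=2 col=5 char='o'
After 5 (k): row=1 col=5 char='_'
After 6 (k): row=0 col=5 char='n'
After 7 (gg): row=0 col=0 char='s'
After 8 (0): row=0 col=0 char='s'
After 9 ($): row=0 col=17 char='t'
After 10 (h): row=0 col=16 char='a'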